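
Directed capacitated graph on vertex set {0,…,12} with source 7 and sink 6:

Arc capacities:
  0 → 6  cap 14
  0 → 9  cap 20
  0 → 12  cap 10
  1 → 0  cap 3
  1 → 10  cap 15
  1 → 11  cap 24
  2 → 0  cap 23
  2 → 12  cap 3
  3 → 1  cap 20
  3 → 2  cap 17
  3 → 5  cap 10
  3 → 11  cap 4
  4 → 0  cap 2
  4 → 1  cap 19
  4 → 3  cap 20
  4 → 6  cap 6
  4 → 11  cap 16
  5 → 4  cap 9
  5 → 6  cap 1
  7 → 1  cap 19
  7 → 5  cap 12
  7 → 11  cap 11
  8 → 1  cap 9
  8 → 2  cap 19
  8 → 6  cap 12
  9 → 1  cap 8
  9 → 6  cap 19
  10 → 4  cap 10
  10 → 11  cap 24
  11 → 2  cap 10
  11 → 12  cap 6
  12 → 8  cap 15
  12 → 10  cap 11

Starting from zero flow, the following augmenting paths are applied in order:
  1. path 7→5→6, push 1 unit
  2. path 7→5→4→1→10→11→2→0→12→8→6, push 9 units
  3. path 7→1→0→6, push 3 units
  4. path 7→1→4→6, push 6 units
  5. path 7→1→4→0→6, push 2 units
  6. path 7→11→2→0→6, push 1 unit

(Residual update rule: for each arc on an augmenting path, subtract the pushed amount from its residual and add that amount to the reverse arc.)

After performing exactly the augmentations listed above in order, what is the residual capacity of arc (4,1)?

Residual capacity of (4,1): 18

after path 1 (7→5→6, push 1): res(4,1)=19
after path 2 (7→5→4→1→10→11→2→0→12→8→6, push 9): res(4,1)=10
after path 3 (7→1→0→6, push 3): res(4,1)=10
after path 4 (7→1→4→6, push 6): res(4,1)=16
after path 5 (7→1→4→0→6, push 2): res(4,1)=18
after path 6 (7→11→2→0→6, push 1): res(4,1)=18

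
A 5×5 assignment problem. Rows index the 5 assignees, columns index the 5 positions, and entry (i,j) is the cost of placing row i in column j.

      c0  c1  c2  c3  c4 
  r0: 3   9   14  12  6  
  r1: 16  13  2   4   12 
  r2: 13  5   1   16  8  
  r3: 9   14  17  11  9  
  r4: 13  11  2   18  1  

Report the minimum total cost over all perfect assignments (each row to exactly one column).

optimal assignment: row0→col0 (cost 3), row1→col2 (cost 2), row2→col1 (cost 5), row3→col3 (cost 11), row4→col4 (cost 1)
total = 3 + 2 + 5 + 11 + 1 = 22

Minimum assignment cost: 22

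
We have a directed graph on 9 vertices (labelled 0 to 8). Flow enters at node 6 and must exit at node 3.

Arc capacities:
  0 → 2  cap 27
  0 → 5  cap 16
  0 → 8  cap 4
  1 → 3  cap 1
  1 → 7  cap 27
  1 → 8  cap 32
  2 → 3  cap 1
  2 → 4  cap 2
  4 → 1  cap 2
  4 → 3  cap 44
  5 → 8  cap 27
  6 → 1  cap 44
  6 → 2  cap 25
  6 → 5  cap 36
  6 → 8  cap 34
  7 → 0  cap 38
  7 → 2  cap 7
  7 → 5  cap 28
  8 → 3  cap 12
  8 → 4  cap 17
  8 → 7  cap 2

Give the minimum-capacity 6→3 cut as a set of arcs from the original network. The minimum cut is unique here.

Min-cut arcs: {(1,3), (2,3), (2,4), (8,3), (8,4)} (total capacity 33)

augment #1: 6→1→3 push 1
augment #2: 6→2→3 push 1
augment #3: 6→8→3 push 12
augment #4: 6→2→4→3 push 2
augment #5: 6→8→4→3 push 17
max flow = 33; residual-reachable set from 6 gives S-side
cut edges (S→T): {(1,3), (2,3), (2,4), (8,3), (8,4)} total cap 33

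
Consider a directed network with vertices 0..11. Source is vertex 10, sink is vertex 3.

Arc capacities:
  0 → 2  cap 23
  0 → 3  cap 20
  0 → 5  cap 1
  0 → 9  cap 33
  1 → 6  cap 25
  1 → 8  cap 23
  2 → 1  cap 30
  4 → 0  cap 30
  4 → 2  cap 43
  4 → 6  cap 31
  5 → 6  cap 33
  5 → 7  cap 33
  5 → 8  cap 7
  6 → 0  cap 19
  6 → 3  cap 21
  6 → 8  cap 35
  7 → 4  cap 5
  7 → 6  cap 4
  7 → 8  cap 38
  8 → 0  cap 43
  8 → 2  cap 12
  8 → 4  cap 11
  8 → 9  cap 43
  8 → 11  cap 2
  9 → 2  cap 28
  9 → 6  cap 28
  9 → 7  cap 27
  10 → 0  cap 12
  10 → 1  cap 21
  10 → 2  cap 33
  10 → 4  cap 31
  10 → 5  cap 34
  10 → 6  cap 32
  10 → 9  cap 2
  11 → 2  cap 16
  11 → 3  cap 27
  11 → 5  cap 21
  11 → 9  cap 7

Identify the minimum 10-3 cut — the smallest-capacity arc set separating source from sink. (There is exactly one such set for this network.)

augment #1: 10→0→3 push 12
augment #2: 10→6→3 push 21
augment #3: 10→4→0→3 push 8
augment #4: 10→1→8→11→3 push 2
max flow = 43; residual-reachable set from 10 gives S-side
cut edges (S→T): {(0,3), (6,3), (8,11)} total cap 43

Min-cut arcs: {(0,3), (6,3), (8,11)} (total capacity 43)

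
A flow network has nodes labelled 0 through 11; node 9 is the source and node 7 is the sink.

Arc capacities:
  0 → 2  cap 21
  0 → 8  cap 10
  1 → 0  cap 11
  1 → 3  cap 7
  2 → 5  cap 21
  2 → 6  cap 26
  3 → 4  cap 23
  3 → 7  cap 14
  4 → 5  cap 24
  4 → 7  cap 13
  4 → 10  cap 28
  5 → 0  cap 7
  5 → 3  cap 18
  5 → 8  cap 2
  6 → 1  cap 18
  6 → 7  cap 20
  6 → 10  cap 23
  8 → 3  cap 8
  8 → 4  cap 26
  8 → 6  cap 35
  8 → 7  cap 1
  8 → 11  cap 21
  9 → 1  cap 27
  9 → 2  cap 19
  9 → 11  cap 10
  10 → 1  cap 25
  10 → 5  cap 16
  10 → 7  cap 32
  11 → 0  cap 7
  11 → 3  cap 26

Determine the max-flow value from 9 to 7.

Maximum flow value: 47

augment #1: 9→1→3→7 bottleneck 7, total now 7
augment #2: 9→2→6→7 bottleneck 19, total now 26
augment #3: 9→11→3→7 bottleneck 7, total now 33
augment #4: 9→1→0→8→7 bottleneck 1, total now 34
augment #5: 9→11→3→4→7 bottleneck 3, total now 37
augment #6: 9→1→0→2→6→7 bottleneck 1, total now 38
augment #7: 9→1→0→8→4→7 bottleneck 9, total now 47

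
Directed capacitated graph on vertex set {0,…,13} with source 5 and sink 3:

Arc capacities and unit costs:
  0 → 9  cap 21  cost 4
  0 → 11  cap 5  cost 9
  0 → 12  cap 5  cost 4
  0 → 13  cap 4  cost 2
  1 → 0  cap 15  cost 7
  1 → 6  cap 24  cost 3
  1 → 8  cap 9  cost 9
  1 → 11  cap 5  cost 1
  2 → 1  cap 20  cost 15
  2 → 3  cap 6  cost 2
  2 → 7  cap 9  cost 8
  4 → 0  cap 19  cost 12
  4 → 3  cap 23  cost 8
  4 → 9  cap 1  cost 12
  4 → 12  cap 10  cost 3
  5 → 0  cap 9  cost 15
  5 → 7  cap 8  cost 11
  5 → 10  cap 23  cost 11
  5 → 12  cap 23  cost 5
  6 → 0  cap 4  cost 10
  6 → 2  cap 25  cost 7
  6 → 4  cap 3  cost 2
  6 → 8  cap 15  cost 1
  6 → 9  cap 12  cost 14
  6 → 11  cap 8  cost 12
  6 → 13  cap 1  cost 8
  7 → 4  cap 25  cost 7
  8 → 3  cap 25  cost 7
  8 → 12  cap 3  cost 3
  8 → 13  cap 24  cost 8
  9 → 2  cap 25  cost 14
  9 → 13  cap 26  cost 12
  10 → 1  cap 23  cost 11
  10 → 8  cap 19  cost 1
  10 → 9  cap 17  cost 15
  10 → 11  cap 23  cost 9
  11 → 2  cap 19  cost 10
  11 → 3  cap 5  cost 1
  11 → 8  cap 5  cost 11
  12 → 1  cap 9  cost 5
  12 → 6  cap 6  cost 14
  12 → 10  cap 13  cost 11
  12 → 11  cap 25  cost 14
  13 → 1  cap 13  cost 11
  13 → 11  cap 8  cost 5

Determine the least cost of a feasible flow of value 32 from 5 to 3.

shortest-cost path #1: 5→12→1→11→3 push 5 @ unit cost 12 (adds 60)
shortest-cost path #2: 5→10→8→3 push 19 @ unit cost 19 (adds 361)
shortest-cost path #3: 5→12→1→6→8→3 push 4 @ unit cost 21 (adds 84)
shortest-cost path #4: 5→7→4→3 push 4 @ unit cost 26 (adds 104)
total cost = 609

Minimum cost for 32 units: 609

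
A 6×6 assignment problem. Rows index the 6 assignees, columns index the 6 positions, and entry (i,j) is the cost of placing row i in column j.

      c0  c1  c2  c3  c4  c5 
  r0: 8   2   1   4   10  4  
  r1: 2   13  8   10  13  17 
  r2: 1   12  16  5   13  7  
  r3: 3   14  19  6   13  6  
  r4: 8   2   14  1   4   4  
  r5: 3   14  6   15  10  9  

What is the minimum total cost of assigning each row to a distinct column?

Minimum assignment cost: 25

optimal assignment: row0→col1 (cost 2), row1→col0 (cost 2), row2→col3 (cost 5), row3→col5 (cost 6), row4→col4 (cost 4), row5→col2 (cost 6)
total = 2 + 2 + 5 + 6 + 4 + 6 = 25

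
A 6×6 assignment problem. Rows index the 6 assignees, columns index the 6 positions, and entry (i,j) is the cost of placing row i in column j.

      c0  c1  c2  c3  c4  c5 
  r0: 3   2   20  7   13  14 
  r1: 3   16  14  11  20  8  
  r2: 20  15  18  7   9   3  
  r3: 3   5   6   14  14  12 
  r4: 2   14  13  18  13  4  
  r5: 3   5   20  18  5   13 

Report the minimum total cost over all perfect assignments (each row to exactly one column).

optimal assignment: row0→col1 (cost 2), row1→col0 (cost 3), row2→col3 (cost 7), row3→col2 (cost 6), row4→col5 (cost 4), row5→col4 (cost 5)
total = 2 + 3 + 7 + 6 + 4 + 5 = 27

Minimum assignment cost: 27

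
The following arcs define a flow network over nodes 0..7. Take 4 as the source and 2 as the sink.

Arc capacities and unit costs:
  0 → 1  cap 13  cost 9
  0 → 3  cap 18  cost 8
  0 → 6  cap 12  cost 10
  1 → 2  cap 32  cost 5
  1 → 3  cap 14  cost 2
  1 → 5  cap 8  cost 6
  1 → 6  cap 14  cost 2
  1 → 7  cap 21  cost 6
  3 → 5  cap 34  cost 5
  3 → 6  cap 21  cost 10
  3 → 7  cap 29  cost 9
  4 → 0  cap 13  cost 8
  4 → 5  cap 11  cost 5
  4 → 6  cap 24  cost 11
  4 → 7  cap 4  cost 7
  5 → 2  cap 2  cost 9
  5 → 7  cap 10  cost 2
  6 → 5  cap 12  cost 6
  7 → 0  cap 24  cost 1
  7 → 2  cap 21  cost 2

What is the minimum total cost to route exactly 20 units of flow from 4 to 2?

shortest-cost path #1: 4→7→2 push 4 @ unit cost 9 (adds 36)
shortest-cost path #2: 4→5→7→2 push 10 @ unit cost 9 (adds 90)
shortest-cost path #3: 4→5→2 push 1 @ unit cost 14 (adds 14)
shortest-cost path #4: 4→0→1→2 push 5 @ unit cost 22 (adds 110)
total cost = 250

Minimum cost for 20 units: 250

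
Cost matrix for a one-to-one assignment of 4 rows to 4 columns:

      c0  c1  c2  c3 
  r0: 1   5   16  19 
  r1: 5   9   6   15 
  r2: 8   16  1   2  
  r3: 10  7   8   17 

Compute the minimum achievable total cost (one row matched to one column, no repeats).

Minimum assignment cost: 16

optimal assignment: row0→col0 (cost 1), row1→col2 (cost 6), row2→col3 (cost 2), row3→col1 (cost 7)
total = 1 + 6 + 2 + 7 = 16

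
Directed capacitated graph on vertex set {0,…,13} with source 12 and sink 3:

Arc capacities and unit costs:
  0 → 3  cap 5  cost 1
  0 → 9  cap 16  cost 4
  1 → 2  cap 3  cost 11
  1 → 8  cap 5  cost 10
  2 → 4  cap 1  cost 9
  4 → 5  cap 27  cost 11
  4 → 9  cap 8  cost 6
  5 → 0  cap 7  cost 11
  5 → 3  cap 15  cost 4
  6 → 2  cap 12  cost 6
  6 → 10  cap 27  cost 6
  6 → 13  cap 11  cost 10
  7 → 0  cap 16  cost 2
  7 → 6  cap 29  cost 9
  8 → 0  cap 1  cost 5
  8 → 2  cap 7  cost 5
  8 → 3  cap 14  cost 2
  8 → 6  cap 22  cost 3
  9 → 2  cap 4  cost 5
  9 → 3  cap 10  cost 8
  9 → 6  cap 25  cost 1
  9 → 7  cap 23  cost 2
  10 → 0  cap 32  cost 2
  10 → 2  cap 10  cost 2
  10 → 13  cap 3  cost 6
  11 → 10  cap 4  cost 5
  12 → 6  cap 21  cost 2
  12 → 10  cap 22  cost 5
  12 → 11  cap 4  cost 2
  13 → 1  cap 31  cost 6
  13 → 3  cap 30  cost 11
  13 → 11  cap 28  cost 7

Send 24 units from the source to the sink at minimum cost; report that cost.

Minimum cost for 24 units: 434

shortest-cost path #1: 12→10→0→3 push 5 @ unit cost 8 (adds 40)
shortest-cost path #2: 12→10→0→9→3 push 10 @ unit cost 19 (adds 190)
shortest-cost path #3: 12→10→13→3 push 3 @ unit cost 22 (adds 66)
shortest-cost path #4: 12→6→13→3 push 6 @ unit cost 23 (adds 138)
total cost = 434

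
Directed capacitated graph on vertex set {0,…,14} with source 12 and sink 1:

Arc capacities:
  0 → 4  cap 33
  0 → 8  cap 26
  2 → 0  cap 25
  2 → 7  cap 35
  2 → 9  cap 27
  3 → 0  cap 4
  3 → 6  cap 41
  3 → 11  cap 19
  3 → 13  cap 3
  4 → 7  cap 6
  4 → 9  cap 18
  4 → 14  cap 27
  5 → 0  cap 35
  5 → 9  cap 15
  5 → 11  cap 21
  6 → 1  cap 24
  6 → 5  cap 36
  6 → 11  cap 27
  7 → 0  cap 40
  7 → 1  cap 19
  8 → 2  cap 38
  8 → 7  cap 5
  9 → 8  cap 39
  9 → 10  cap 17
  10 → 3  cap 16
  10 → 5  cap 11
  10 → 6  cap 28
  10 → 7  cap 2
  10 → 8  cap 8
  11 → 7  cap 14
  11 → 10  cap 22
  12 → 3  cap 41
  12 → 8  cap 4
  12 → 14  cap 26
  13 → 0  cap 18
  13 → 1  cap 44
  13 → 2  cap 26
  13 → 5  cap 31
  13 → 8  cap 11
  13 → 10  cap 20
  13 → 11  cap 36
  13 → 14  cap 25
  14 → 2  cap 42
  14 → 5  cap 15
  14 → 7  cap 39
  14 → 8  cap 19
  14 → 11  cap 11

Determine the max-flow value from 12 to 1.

augment #1: 12→3→6→1 bottleneck 24, total now 24
augment #2: 12→3→13→1 bottleneck 3, total now 27
augment #3: 12→8→7→1 bottleneck 4, total now 31
augment #4: 12→14→7→1 bottleneck 15, total now 46

Maximum flow value: 46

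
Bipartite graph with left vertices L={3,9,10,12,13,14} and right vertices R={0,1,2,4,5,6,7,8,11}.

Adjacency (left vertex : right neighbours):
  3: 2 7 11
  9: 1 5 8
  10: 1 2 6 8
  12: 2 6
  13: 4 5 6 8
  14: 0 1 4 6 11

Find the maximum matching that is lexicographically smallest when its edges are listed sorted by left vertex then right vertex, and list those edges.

|M| = 6 (so the lex-smallest maximum matching has 6 edges)
process left vertices in ascending order; for each, take the smallest-labelled available neighbour that still permits 6 edges overall, or leave it unmatched if none does
lex-smallest matching: {3-2, 9-1, 10-8, 12-6, 13-4, 14-0}

Lex-smallest maximum matching: {(3,2), (9,1), (10,8), (12,6), (13,4), (14,0)}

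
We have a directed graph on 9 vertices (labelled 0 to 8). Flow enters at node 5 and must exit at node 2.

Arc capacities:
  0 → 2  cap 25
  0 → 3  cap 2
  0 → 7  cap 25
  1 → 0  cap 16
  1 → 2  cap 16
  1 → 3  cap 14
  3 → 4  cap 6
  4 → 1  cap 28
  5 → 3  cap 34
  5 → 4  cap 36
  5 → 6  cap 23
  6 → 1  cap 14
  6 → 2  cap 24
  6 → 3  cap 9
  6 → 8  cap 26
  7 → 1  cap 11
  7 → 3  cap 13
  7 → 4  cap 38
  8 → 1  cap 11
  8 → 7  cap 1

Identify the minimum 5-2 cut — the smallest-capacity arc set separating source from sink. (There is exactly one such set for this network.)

Min-cut arcs: {(4,1), (5,6)} (total capacity 51)

augment #1: 5→6→2 push 23
augment #2: 5→4→1→2 push 16
augment #3: 5→4→1→0→2 push 12
max flow = 51; residual-reachable set from 5 gives S-side
cut edges (S→T): {(4,1), (5,6)} total cap 51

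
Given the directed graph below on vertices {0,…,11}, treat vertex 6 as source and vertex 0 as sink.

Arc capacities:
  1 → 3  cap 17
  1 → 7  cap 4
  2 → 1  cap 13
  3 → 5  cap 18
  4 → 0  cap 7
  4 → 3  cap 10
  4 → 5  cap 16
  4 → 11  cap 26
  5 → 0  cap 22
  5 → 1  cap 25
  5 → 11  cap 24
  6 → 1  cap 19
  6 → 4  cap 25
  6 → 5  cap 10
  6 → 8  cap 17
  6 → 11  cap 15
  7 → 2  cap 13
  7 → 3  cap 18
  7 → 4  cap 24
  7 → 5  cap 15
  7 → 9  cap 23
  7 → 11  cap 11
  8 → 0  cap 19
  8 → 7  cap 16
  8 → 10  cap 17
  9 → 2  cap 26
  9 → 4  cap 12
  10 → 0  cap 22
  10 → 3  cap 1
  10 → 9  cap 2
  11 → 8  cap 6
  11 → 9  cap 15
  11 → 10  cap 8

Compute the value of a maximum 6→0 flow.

augment #1: 6→4→0 bottleneck 7, total now 7
augment #2: 6→5→0 bottleneck 10, total now 17
augment #3: 6→8→0 bottleneck 17, total now 34
augment #4: 6→4→5→0 bottleneck 12, total now 46
augment #5: 6→11→8→0 bottleneck 2, total now 48
augment #6: 6→11→10→0 bottleneck 8, total now 56
augment #7: 6→11→8→10→0 bottleneck 4, total now 60

Maximum flow value: 60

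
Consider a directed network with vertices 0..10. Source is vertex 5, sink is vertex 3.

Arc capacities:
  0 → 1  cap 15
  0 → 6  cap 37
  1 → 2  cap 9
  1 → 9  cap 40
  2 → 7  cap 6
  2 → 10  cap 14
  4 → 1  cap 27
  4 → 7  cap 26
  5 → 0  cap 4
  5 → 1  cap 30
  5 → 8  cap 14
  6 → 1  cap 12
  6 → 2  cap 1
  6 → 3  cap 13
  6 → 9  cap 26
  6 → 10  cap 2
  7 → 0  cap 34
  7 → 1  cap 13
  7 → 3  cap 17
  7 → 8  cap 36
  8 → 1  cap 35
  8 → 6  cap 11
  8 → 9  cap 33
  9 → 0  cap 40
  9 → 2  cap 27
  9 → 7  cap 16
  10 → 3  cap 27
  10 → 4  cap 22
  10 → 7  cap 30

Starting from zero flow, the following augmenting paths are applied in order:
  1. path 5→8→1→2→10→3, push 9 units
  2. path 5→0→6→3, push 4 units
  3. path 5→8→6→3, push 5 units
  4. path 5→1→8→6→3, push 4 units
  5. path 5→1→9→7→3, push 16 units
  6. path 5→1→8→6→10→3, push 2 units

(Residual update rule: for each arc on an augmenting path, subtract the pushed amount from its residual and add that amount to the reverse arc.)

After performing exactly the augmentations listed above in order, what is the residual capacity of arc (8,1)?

after path 1 (5→8→1→2→10→3, push 9): res(8,1)=26
after path 2 (5→0→6→3, push 4): res(8,1)=26
after path 3 (5→8→6→3, push 5): res(8,1)=26
after path 4 (5→1→8→6→3, push 4): res(8,1)=30
after path 5 (5→1→9→7→3, push 16): res(8,1)=30
after path 6 (5→1→8→6→10→3, push 2): res(8,1)=32

Residual capacity of (8,1): 32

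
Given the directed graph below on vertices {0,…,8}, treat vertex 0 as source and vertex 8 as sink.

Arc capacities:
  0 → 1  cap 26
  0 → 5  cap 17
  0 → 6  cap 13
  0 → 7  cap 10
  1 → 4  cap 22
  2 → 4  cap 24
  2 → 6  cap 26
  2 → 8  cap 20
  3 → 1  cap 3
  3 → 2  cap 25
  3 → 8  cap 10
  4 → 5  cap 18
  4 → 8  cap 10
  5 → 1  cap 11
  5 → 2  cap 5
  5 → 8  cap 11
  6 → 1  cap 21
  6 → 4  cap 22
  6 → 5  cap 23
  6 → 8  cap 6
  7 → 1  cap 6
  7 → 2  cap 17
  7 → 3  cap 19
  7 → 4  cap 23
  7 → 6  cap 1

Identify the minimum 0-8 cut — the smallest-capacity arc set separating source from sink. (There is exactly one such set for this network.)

augment #1: 0→5→8 push 11
augment #2: 0→6→8 push 6
augment #3: 0→1→4→8 push 10
augment #4: 0→5→2→8 push 5
augment #5: 0→7→2→8 push 10
max flow = 42; residual-reachable set from 0 gives S-side
cut edges (S→T): {(0,7), (4,8), (5,2), (5,8), (6,8)} total cap 42

Min-cut arcs: {(0,7), (4,8), (5,2), (5,8), (6,8)} (total capacity 42)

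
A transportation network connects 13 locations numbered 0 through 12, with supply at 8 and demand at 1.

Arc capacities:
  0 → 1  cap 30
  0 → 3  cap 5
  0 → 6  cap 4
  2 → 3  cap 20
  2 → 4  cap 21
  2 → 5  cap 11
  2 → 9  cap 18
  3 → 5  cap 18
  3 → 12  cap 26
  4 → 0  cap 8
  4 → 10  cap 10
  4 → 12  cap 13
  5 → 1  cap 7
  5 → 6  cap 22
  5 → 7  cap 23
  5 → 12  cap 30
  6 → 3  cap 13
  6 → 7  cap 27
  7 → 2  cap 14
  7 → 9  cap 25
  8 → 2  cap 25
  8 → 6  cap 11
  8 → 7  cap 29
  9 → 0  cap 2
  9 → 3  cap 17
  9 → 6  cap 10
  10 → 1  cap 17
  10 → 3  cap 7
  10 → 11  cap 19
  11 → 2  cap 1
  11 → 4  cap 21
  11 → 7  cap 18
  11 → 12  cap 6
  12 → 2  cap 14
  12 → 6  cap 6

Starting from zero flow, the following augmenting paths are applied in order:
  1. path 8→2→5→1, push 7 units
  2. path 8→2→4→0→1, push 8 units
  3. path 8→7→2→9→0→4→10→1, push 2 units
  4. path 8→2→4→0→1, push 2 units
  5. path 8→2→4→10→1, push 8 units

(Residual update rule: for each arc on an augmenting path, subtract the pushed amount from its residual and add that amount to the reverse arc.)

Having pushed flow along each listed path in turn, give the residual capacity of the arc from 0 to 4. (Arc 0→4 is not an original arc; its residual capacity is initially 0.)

Residual capacity of (0,4): 8

after path 1 (8→2→5→1, push 7): res(0,4)=0
after path 2 (8→2→4→0→1, push 8): res(0,4)=8
after path 3 (8→7→2→9→0→4→10→1, push 2): res(0,4)=6
after path 4 (8→2→4→0→1, push 2): res(0,4)=8
after path 5 (8→2→4→10→1, push 8): res(0,4)=8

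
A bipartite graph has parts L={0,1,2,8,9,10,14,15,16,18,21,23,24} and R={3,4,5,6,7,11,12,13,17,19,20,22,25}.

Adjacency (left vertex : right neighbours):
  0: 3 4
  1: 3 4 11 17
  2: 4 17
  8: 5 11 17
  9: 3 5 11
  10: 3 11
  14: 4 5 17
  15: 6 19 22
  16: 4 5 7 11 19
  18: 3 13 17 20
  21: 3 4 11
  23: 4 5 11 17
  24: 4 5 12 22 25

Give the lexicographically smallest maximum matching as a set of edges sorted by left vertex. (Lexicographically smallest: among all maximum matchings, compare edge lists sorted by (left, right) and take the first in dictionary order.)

|M| = 9 (so the lex-smallest maximum matching has 9 edges)
process left vertices in ascending order; for each, take the smallest-labelled available neighbour that still permits 9 edges overall, or leave it unmatched if none does
lex-smallest matching: {0-3, 1-4, 2-17, 8-5, 9-11, 15-6, 16-7, 18-13, 24-12}

Lex-smallest maximum matching: {(0,3), (1,4), (2,17), (8,5), (9,11), (15,6), (16,7), (18,13), (24,12)}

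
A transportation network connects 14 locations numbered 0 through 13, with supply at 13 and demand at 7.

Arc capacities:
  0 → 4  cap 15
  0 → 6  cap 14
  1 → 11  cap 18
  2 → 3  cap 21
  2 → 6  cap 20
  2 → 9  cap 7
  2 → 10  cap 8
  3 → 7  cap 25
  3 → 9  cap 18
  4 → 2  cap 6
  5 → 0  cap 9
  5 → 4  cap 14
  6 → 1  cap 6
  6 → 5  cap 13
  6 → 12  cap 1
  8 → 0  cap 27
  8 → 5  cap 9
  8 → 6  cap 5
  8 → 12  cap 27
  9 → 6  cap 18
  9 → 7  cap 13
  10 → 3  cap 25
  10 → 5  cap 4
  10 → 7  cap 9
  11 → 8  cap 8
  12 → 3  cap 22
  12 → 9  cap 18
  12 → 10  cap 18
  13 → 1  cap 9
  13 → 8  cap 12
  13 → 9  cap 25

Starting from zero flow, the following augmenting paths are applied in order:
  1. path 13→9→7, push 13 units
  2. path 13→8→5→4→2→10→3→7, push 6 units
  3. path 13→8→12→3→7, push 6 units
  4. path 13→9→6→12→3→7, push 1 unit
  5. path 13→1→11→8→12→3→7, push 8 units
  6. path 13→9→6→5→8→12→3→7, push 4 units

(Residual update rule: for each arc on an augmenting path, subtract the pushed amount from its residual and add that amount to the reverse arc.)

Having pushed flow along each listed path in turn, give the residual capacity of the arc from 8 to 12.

Residual capacity of (8,12): 9

after path 1 (13→9→7, push 13): res(8,12)=27
after path 2 (13→8→5→4→2→10→3→7, push 6): res(8,12)=27
after path 3 (13→8→12→3→7, push 6): res(8,12)=21
after path 4 (13→9→6→12→3→7, push 1): res(8,12)=21
after path 5 (13→1→11→8→12→3→7, push 8): res(8,12)=13
after path 6 (13→9→6→5→8→12→3→7, push 4): res(8,12)=9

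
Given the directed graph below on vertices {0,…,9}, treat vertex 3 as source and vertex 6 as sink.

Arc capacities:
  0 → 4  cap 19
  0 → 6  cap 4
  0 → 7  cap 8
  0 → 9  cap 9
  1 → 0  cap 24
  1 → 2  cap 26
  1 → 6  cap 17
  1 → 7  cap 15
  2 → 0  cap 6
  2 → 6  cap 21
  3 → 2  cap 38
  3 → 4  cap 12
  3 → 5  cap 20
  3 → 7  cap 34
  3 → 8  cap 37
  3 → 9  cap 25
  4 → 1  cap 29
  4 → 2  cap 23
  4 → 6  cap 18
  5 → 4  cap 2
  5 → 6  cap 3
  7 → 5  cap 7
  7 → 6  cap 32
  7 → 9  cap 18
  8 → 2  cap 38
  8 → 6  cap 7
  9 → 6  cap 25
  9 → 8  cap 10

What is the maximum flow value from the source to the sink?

augment #1: 3→2→6 bottleneck 21, total now 21
augment #2: 3→4→6 bottleneck 12, total now 33
augment #3: 3→5→6 bottleneck 3, total now 36
augment #4: 3→7→6 bottleneck 32, total now 68
augment #5: 3→8→6 bottleneck 7, total now 75
augment #6: 3→9→6 bottleneck 25, total now 100
augment #7: 3→2→0→6 bottleneck 4, total now 104
augment #8: 3→5→4→6 bottleneck 2, total now 106
augment #9: 3→2→0→4→6 bottleneck 2, total now 108

Maximum flow value: 108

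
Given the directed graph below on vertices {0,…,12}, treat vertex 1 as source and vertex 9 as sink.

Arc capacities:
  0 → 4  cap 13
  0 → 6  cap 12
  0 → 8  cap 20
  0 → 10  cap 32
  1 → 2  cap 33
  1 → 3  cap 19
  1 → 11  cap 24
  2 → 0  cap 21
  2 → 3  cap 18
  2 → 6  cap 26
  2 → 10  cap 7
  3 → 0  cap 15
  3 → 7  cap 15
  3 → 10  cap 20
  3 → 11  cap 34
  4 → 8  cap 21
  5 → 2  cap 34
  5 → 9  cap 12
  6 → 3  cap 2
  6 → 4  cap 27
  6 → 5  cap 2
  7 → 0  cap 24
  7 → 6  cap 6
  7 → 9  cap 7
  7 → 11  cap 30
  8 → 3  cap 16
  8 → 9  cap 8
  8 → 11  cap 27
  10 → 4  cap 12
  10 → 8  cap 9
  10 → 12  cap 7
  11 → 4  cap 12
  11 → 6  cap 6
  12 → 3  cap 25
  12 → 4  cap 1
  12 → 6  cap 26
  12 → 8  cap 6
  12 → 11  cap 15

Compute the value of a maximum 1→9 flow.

augment #1: 1→3→7→9 bottleneck 7, total now 7
augment #2: 1→2→0→8→9 bottleneck 8, total now 15
augment #3: 1→2→6→5→9 bottleneck 2, total now 17

Maximum flow value: 17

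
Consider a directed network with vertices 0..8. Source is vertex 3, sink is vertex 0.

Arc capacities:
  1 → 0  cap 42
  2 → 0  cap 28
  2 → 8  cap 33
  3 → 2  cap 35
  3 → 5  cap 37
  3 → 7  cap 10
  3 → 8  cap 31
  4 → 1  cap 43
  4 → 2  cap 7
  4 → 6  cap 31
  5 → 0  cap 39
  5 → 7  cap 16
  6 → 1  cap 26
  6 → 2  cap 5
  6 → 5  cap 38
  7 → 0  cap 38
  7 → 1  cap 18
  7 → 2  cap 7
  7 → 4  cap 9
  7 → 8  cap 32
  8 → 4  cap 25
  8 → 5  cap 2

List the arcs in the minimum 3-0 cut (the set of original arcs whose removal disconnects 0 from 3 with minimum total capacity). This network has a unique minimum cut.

Min-cut arcs: {(2,0), (3,5), (3,7), (8,4), (8,5)} (total capacity 102)

augment #1: 3→2→0 push 28
augment #2: 3→5→0 push 37
augment #3: 3→7→0 push 10
augment #4: 3→8→5→0 push 2
augment #5: 3→8→4→1→0 push 25
max flow = 102; residual-reachable set from 3 gives S-side
cut edges (S→T): {(2,0), (3,5), (3,7), (8,4), (8,5)} total cap 102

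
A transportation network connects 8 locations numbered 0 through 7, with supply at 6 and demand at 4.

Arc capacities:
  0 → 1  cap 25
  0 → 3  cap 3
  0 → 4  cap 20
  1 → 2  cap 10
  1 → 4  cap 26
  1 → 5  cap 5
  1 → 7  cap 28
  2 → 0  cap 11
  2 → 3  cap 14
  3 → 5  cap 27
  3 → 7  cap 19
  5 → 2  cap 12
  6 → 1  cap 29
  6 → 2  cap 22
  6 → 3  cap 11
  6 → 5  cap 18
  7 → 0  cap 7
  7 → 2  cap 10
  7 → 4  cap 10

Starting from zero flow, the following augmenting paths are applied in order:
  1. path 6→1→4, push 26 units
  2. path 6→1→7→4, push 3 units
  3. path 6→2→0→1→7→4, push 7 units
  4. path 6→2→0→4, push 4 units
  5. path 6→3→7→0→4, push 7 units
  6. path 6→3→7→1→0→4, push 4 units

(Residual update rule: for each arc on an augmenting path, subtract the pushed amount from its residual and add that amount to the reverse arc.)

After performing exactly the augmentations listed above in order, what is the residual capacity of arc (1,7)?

after path 1 (6→1→4, push 26): res(1,7)=28
after path 2 (6→1→7→4, push 3): res(1,7)=25
after path 3 (6→2→0→1→7→4, push 7): res(1,7)=18
after path 4 (6→2→0→4, push 4): res(1,7)=18
after path 5 (6→3→7→0→4, push 7): res(1,7)=18
after path 6 (6→3→7→1→0→4, push 4): res(1,7)=22

Residual capacity of (1,7): 22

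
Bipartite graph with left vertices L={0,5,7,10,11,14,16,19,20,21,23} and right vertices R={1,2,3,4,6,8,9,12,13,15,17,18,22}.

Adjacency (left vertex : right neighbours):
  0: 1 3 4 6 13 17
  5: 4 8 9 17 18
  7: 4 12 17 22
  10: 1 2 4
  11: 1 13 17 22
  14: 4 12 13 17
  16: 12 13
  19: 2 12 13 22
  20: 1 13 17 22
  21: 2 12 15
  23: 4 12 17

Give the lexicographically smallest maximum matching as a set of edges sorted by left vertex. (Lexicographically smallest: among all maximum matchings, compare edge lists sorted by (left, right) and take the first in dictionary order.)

Lex-smallest maximum matching: {(0,3), (5,8), (7,4), (10,1), (11,13), (14,12), (19,2), (20,22), (21,15), (23,17)}

|M| = 10 (so the lex-smallest maximum matching has 10 edges)
process left vertices in ascending order; for each, take the smallest-labelled available neighbour that still permits 10 edges overall, or leave it unmatched if none does
lex-smallest matching: {0-3, 5-8, 7-4, 10-1, 11-13, 14-12, 19-2, 20-22, 21-15, 23-17}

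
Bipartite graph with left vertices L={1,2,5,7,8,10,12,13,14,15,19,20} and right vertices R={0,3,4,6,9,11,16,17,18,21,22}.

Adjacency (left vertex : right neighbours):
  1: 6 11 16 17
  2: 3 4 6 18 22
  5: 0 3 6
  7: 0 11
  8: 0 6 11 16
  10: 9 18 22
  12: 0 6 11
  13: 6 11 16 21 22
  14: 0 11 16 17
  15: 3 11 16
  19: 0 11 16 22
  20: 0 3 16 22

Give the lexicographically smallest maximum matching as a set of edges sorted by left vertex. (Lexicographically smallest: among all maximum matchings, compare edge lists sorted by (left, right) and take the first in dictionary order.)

Lex-smallest maximum matching: {(1,6), (2,4), (5,0), (7,11), (8,16), (10,9), (13,21), (14,17), (15,3), (19,22)}

|M| = 10 (so the lex-smallest maximum matching has 10 edges)
process left vertices in ascending order; for each, take the smallest-labelled available neighbour that still permits 10 edges overall, or leave it unmatched if none does
lex-smallest matching: {1-6, 2-4, 5-0, 7-11, 8-16, 10-9, 13-21, 14-17, 15-3, 19-22}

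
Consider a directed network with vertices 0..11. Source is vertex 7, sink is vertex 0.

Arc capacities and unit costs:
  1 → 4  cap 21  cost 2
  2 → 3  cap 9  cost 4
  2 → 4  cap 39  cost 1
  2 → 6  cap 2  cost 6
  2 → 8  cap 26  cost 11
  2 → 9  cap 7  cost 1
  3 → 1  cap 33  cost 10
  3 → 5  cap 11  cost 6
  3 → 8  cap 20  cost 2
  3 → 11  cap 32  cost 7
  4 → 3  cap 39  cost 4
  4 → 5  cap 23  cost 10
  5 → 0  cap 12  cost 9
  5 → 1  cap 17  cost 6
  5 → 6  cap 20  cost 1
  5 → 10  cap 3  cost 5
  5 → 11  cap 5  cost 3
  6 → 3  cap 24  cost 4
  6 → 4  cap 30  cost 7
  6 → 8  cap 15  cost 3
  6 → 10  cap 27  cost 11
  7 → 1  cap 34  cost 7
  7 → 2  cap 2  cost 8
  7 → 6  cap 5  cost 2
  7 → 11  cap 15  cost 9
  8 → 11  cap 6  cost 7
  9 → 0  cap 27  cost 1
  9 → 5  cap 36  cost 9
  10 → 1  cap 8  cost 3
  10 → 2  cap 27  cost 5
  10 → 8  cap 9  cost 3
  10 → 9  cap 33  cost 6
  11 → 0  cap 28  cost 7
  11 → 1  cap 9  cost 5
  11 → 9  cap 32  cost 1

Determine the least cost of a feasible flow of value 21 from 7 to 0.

Minimum cost for 21 units: 241

shortest-cost path #1: 7→2→9→0 push 2 @ unit cost 10 (adds 20)
shortest-cost path #2: 7→11→9→0 push 15 @ unit cost 11 (adds 165)
shortest-cost path #3: 7→6→8→11→9→0 push 4 @ unit cost 14 (adds 56)
total cost = 241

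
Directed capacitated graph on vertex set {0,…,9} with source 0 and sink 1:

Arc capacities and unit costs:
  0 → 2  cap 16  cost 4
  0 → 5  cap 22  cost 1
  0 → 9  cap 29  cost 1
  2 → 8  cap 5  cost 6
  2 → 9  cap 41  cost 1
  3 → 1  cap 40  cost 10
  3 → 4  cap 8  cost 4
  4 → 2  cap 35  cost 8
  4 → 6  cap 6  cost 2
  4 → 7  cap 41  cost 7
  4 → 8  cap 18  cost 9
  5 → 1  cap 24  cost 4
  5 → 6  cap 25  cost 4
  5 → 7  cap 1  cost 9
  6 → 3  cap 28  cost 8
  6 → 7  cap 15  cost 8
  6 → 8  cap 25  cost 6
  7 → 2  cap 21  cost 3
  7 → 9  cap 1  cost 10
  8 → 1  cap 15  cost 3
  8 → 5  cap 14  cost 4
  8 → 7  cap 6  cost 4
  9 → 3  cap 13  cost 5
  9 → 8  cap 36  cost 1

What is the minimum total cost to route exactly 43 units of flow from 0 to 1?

shortest-cost path #1: 0→5→1 push 22 @ unit cost 5 (adds 110)
shortest-cost path #2: 0→9→8→1 push 15 @ unit cost 5 (adds 75)
shortest-cost path #3: 0→9→8→5→1 push 2 @ unit cost 10 (adds 20)
shortest-cost path #4: 0→9→3→1 push 4 @ unit cost 16 (adds 64)
total cost = 269

Minimum cost for 43 units: 269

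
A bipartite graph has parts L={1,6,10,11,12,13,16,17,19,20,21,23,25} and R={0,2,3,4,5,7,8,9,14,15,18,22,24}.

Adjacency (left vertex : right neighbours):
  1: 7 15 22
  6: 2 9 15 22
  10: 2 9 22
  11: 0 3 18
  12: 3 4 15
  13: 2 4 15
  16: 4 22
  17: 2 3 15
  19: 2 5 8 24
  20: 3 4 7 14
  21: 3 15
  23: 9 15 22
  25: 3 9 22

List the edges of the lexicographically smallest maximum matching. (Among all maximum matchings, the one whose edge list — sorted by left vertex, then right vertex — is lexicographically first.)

Lex-smallest maximum matching: {(1,7), (6,2), (10,9), (11,0), (12,3), (13,4), (16,22), (17,15), (19,5), (20,14)}

|M| = 10 (so the lex-smallest maximum matching has 10 edges)
process left vertices in ascending order; for each, take the smallest-labelled available neighbour that still permits 10 edges overall, or leave it unmatched if none does
lex-smallest matching: {1-7, 6-2, 10-9, 11-0, 12-3, 13-4, 16-22, 17-15, 19-5, 20-14}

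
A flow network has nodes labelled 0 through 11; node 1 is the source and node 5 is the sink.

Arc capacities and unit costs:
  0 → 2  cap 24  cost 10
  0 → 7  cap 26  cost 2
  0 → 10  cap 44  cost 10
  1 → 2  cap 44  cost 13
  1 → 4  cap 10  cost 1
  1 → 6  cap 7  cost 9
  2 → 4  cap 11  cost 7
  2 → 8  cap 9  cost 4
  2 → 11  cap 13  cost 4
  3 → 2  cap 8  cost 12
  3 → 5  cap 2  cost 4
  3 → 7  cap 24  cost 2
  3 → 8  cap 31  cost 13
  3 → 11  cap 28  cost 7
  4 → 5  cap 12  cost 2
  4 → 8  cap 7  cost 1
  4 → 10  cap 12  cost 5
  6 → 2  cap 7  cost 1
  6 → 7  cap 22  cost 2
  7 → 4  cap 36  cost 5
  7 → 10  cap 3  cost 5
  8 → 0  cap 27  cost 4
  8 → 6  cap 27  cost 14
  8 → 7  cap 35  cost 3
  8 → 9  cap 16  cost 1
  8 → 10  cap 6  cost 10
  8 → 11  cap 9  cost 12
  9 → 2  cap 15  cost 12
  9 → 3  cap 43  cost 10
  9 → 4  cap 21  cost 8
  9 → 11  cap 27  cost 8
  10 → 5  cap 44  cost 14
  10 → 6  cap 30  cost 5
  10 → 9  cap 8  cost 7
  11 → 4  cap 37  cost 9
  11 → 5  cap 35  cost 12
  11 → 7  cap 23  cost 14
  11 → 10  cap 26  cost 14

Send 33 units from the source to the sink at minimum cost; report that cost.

Minimum cost for 33 units: 705

shortest-cost path #1: 1→4→5 push 10 @ unit cost 3 (adds 30)
shortest-cost path #2: 1→6→7→4→5 push 2 @ unit cost 18 (adds 36)
shortest-cost path #3: 1→6→2→11→5 push 5 @ unit cost 26 (adds 130)
shortest-cost path #4: 1→2→11→5 push 8 @ unit cost 29 (adds 232)
shortest-cost path #5: 1→2→8→9→3→5 push 2 @ unit cost 32 (adds 64)
shortest-cost path #6: 1→2→6→7→10→5 push 3 @ unit cost 33 (adds 99)
shortest-cost path #7: 1→2→8→9→11→5 push 3 @ unit cost 38 (adds 114)
total cost = 705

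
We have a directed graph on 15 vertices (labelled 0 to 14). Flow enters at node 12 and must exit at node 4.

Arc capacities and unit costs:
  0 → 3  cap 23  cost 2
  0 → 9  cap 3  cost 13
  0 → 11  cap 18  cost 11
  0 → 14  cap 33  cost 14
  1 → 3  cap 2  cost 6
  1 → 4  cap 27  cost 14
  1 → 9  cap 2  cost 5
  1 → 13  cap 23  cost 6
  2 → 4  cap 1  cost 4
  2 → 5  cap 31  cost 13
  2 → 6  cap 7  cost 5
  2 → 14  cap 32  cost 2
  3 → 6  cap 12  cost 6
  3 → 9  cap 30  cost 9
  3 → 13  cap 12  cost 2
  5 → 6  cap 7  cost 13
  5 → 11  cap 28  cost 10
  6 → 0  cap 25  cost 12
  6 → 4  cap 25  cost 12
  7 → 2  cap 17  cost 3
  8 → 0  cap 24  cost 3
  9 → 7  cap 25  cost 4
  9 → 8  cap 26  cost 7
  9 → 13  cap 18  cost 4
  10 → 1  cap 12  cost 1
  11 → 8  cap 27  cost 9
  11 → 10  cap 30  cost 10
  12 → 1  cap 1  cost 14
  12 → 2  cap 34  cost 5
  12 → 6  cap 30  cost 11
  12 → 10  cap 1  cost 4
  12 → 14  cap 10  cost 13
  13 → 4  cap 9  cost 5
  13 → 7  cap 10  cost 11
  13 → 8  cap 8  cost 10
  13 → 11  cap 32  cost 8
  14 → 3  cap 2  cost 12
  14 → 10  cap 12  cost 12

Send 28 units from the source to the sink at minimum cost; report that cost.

Minimum cost for 28 units: 618

shortest-cost path #1: 12→2→4 push 1 @ unit cost 9 (adds 9)
shortest-cost path #2: 12→10→1→13→4 push 1 @ unit cost 16 (adds 16)
shortest-cost path #3: 12→2→6→4 push 7 @ unit cost 22 (adds 154)
shortest-cost path #4: 12→6→4 push 18 @ unit cost 23 (adds 414)
shortest-cost path #5: 12→1→13→4 push 1 @ unit cost 25 (adds 25)
total cost = 618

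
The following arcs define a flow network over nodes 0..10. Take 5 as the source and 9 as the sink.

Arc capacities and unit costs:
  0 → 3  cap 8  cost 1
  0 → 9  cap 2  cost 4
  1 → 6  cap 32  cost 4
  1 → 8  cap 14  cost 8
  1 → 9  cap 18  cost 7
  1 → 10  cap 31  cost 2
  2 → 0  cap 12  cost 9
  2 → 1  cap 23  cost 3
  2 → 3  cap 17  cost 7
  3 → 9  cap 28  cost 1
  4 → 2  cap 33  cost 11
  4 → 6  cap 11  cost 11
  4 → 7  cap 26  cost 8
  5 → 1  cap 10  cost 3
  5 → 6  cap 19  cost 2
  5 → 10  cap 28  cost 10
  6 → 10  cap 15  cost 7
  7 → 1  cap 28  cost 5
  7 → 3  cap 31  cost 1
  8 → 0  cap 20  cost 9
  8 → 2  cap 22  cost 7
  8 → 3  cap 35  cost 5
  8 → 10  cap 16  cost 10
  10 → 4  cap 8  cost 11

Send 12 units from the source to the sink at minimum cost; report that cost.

shortest-cost path #1: 5→1→9 push 10 @ unit cost 10 (adds 100)
shortest-cost path #2: 5→6→10→4→7→3→9 push 2 @ unit cost 30 (adds 60)
total cost = 160

Minimum cost for 12 units: 160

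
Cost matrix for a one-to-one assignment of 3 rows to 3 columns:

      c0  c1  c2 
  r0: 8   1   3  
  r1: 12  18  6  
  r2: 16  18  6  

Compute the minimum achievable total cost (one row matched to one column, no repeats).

Minimum assignment cost: 19

optimal assignment: row0→col1 (cost 1), row1→col0 (cost 12), row2→col2 (cost 6)
total = 1 + 12 + 6 = 19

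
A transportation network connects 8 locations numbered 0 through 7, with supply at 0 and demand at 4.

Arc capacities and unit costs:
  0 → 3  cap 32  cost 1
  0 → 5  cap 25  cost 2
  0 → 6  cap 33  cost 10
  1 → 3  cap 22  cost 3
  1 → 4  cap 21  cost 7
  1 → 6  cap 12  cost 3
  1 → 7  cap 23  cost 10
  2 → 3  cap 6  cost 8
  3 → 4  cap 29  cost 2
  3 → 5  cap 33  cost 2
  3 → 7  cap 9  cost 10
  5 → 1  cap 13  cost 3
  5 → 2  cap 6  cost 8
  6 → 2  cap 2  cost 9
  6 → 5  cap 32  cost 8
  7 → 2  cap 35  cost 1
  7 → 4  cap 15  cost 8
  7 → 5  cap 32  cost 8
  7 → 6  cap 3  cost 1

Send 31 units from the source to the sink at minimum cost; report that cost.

shortest-cost path #1: 0→3→4 push 29 @ unit cost 3 (adds 87)
shortest-cost path #2: 0→5→1→4 push 2 @ unit cost 12 (adds 24)
total cost = 111

Minimum cost for 31 units: 111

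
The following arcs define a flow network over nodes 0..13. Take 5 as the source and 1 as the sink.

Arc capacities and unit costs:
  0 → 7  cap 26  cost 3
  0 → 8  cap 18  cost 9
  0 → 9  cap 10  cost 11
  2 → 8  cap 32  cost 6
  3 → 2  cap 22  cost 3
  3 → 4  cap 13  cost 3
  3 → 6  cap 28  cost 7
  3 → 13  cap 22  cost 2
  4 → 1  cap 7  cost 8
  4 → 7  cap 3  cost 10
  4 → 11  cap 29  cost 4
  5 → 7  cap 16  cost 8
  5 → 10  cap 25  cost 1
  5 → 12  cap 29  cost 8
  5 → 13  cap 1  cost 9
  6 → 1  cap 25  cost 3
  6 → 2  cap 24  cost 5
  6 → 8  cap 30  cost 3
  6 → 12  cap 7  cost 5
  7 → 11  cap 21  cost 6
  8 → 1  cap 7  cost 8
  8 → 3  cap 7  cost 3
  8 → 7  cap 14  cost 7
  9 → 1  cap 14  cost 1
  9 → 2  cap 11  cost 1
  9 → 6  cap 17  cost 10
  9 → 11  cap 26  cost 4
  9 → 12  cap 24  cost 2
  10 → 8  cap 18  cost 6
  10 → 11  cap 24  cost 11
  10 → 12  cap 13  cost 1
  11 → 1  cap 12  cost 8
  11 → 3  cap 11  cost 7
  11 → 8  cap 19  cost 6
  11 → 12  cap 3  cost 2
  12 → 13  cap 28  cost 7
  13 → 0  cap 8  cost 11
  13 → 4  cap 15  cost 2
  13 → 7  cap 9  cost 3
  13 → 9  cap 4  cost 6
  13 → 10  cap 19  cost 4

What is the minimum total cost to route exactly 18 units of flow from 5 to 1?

Minimum cost for 18 units: 302

shortest-cost path #1: 5→10→8→1 push 7 @ unit cost 15 (adds 105)
shortest-cost path #2: 5→13→9→1 push 1 @ unit cost 16 (adds 16)
shortest-cost path #3: 5→10→12→13→9→1 push 3 @ unit cost 16 (adds 48)
shortest-cost path #4: 5→10→12→13→4→1 push 7 @ unit cost 19 (adds 133)
total cost = 302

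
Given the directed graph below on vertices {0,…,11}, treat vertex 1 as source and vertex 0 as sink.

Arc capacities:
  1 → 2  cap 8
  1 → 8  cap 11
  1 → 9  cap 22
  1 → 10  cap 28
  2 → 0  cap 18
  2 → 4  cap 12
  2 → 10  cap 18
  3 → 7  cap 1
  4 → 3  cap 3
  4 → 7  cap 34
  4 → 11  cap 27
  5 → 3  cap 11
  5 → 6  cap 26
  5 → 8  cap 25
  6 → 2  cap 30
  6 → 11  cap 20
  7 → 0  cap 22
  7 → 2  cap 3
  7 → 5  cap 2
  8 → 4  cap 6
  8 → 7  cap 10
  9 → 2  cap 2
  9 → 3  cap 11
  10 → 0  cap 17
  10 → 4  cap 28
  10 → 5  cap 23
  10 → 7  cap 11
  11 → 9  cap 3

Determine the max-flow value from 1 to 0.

augment #1: 1→2→0 bottleneck 8, total now 8
augment #2: 1→10→0 bottleneck 17, total now 25
augment #3: 1→8→7→0 bottleneck 10, total now 35
augment #4: 1→9→2→0 bottleneck 2, total now 37
augment #5: 1→10→7→0 bottleneck 11, total now 48
augment #6: 1→8→4→7→0 bottleneck 1, total now 49
augment #7: 1→9→3→7→2→0 bottleneck 1, total now 50

Maximum flow value: 50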